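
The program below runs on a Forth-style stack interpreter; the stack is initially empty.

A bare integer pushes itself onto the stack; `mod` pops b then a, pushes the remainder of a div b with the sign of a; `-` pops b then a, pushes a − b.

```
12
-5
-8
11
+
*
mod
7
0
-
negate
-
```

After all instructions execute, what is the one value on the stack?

12      12
-5      12 -5
-8      12 -5 -8
11      12 -5 -8 11
+       12 -5 3
*       12 -15
mod     12
7       12 7
0       12 7 0
-       12 7
negate  12 -7
-       19

19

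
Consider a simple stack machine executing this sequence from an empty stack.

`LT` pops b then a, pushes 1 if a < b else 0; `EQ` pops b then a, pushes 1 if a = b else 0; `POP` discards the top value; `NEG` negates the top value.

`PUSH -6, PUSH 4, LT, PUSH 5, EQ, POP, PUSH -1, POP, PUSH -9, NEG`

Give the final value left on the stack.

9

PUSH -6 : -6
PUSH 4  : -6 4
LT      : 1
PUSH 5  : 1 5
EQ      : 0
POP     : (empty)
PUSH -1 : -1
POP     : (empty)
PUSH -9 : -9
NEG     : 9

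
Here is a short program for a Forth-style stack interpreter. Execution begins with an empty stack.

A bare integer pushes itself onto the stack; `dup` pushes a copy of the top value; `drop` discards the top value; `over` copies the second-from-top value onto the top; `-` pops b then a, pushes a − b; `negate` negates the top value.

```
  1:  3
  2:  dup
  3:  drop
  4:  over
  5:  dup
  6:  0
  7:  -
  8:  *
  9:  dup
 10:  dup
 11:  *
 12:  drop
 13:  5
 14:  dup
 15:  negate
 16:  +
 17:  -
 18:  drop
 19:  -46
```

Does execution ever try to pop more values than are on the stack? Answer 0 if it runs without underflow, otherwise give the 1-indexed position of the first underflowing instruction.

3    : 3
dup  : 3 3
drop : 3
over  — needs 2 operands, stack has 1 → underflow

4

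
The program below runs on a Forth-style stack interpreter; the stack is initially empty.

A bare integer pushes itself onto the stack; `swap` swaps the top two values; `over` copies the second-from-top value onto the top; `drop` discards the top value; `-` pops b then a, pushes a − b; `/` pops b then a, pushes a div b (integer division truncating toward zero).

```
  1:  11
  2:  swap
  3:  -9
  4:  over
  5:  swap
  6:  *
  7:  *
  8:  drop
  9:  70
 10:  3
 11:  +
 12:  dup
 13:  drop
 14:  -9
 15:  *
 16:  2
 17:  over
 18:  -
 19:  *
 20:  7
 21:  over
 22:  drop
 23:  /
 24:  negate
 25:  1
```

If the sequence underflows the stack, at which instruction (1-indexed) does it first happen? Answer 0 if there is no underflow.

11 -> 11
swap  — needs 2 operands, stack has 1 → underflow

2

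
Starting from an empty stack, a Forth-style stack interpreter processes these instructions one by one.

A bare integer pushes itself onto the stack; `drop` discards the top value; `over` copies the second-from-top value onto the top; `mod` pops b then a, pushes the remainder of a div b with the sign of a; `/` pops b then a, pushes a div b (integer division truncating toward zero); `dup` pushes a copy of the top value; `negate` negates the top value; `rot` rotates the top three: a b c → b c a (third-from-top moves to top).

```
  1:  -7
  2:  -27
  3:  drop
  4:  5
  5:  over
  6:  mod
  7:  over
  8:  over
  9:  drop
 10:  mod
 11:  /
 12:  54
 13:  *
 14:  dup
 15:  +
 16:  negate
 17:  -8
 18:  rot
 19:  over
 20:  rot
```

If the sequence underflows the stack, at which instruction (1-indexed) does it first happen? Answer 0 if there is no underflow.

18

-7     : [-7]
-27    : [-7, -27]
drop   : [-7]
5      : [-7, 5]
over   : [-7, 5, -7]
mod    : [-7, 5]
over   : [-7, 5, -7]
over   : [-7, 5, -7, 5]
drop   : [-7, 5, -7]
mod    : [-7, 5]
/      : [-1]
54     : [-1, 54]
*      : [-54]
dup    : [-54, -54]
+      : [-108]
negate : [108]
-8     : [108, -8]
rot  — needs 3 operands, stack has 2 → underflow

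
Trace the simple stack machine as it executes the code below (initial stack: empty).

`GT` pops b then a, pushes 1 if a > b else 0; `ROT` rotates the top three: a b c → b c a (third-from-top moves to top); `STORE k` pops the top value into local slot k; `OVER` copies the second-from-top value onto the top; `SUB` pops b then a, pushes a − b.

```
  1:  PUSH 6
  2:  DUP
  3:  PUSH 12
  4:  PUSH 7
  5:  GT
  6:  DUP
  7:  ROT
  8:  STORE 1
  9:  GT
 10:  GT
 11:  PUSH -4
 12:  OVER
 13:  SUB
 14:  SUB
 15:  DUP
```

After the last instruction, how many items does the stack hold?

2

PUSH 6  : 6
DUP     : 6 6
PUSH 12 : 6 6 12
PUSH 7  : 6 6 12 7
GT      : 6 6 1
DUP     : 6 6 1 1
ROT     : 6 1 1 6
STORE 1 : 6 1 1
GT      : 6 0
GT      : 1
PUSH -4 : 1 -4
OVER    : 1 -4 1
SUB     : 1 -5
SUB     : 6
DUP     : 6 6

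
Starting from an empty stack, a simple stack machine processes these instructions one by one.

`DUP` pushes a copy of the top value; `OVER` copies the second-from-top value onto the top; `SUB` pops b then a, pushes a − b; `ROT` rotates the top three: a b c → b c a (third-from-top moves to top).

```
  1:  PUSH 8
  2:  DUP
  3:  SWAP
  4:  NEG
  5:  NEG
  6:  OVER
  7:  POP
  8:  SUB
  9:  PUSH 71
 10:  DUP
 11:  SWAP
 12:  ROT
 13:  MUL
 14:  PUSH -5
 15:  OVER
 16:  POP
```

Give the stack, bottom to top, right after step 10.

[0, 71, 71]

PUSH 8  → 8
DUP     → 8 8
SWAP    → 8 8
NEG     → 8 -8
NEG     → 8 8
OVER    → 8 8 8
POP     → 8 8
SUB     → 0
PUSH 71 → 0 71
DUP     → 0 71 71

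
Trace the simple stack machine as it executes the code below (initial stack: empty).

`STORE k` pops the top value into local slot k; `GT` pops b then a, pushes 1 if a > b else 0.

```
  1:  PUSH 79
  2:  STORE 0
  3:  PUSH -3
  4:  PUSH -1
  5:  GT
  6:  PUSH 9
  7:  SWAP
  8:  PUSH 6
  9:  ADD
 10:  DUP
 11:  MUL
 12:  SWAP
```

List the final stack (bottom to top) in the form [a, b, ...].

PUSH 79 → [79]
STORE 0 → []
PUSH -3 → [-3]
PUSH -1 → [-3, -1]
GT      → [0]
PUSH 9  → [0, 9]
SWAP    → [9, 0]
PUSH 6  → [9, 0, 6]
ADD     → [9, 6]
DUP     → [9, 6, 6]
MUL     → [9, 36]
SWAP    → [36, 9]

[36, 9]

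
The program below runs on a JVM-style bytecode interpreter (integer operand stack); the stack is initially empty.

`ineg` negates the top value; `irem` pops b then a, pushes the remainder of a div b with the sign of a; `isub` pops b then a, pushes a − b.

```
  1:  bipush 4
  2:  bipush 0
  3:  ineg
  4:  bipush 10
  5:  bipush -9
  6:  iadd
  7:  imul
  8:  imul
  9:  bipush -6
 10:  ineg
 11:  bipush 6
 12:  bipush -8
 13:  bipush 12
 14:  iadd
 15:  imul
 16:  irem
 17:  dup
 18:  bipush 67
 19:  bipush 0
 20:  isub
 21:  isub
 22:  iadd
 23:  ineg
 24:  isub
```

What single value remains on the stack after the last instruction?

-55

bipush 4  → [4]
bipush 0  → [4, 0]
ineg      → [4, 0]
bipush 10 → [4, 0, 10]
bipush -9 → [4, 0, 10, -9]
iadd      → [4, 0, 1]
imul      → [4, 0]
imul      → [0]
bipush -6 → [0, -6]
ineg      → [0, 6]
bipush 6  → [0, 6, 6]
bipush -8 → [0, 6, 6, -8]
bipush 12 → [0, 6, 6, -8, 12]
iadd      → [0, 6, 6, 4]
imul      → [0, 6, 24]
irem      → [0, 6]
dup       → [0, 6, 6]
bipush 67 → [0, 6, 6, 67]
bipush 0  → [0, 6, 6, 67, 0]
isub      → [0, 6, 6, 67]
isub      → [0, 6, -61]
iadd      → [0, -55]
ineg      → [0, 55]
isub      → [-55]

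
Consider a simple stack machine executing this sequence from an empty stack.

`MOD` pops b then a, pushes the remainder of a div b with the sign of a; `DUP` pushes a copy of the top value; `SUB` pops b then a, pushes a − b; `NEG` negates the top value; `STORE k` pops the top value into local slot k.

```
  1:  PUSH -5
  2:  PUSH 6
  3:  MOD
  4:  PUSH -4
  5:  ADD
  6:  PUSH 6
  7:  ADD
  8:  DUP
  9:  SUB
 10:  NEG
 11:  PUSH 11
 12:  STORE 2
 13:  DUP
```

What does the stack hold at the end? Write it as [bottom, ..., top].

[0, 0]

PUSH -5  -5
PUSH 6   -5 6
MOD      -5
PUSH -4  -5 -4
ADD      -9
PUSH 6   -9 6
ADD      -3
DUP      -3 -3
SUB      0
NEG      0
PUSH 11  0 11
STORE 2  0
DUP      0 0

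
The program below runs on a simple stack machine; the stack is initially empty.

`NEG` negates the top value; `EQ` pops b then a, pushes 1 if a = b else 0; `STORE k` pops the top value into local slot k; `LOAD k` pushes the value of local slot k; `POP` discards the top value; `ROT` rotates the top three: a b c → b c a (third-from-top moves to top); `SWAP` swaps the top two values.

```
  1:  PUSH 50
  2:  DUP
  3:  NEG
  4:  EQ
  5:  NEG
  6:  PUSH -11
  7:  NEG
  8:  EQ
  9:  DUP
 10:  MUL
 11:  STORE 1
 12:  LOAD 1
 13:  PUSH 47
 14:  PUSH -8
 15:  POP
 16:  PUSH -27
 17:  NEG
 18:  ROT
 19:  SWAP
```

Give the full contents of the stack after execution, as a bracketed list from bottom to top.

[47, 0, 27]

PUSH 50  -> [50]
DUP      -> [50, 50]
NEG      -> [50, -50]
EQ       -> [0]
NEG      -> [0]
PUSH -11 -> [0, -11]
NEG      -> [0, 11]
EQ       -> [0]
DUP      -> [0, 0]
MUL      -> [0]
STORE 1  -> []
LOAD 1   -> [0]
PUSH 47  -> [0, 47]
PUSH -8  -> [0, 47, -8]
POP      -> [0, 47]
PUSH -27 -> [0, 47, -27]
NEG      -> [0, 47, 27]
ROT      -> [47, 27, 0]
SWAP     -> [47, 0, 27]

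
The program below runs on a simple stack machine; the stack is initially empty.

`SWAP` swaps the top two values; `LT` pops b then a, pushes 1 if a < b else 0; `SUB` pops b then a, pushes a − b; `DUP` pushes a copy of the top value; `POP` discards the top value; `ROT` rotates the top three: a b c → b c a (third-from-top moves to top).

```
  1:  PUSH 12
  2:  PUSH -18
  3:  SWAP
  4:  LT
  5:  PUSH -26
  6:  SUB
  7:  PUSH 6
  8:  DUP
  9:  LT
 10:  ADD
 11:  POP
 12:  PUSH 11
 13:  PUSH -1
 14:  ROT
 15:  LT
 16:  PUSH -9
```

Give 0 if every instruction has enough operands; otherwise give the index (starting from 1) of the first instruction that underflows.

14

PUSH 12   12
PUSH -18  12 -18
SWAP      -18 12
LT        1
PUSH -26  1 -26
SUB       27
PUSH 6    27 6
DUP       27 6 6
LT        27 0
ADD       27
POP       (empty)
PUSH 11   11
PUSH -1   11 -1
ROT  — needs 3 operands, stack has 2 → underflow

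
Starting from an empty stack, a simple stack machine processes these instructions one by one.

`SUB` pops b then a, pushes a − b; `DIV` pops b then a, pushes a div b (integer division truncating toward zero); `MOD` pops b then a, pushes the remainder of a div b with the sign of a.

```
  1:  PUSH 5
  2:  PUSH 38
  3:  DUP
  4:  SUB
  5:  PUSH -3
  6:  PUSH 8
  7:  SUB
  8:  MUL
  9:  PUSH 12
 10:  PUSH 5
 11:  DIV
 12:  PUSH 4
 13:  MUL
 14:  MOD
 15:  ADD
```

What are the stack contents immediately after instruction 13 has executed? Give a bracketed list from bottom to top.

[5, 0, 8]

PUSH 5   [5]
PUSH 38  [5, 38]
DUP      [5, 38, 38]
SUB      [5, 0]
PUSH -3  [5, 0, -3]
PUSH 8   [5, 0, -3, 8]
SUB      [5, 0, -11]
MUL      [5, 0]
PUSH 12  [5, 0, 12]
PUSH 5   [5, 0, 12, 5]
DIV      [5, 0, 2]
PUSH 4   [5, 0, 2, 4]
MUL      [5, 0, 8]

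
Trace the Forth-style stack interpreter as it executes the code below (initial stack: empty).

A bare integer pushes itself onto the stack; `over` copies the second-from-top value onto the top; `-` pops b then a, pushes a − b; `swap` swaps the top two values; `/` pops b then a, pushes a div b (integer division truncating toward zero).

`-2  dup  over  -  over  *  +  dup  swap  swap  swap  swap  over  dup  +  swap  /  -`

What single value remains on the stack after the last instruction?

-2   : -2
dup  : -2 -2
over : -2 -2 -2
-    : -2 0
over : -2 0 -2
*    : -2 0
+    : -2
dup  : -2 -2
swap : -2 -2
swap : -2 -2
swap : -2 -2
swap : -2 -2
over : -2 -2 -2
dup  : -2 -2 -2 -2
+    : -2 -2 -4
swap : -2 -4 -2
/    : -2 2
-    : -4

-4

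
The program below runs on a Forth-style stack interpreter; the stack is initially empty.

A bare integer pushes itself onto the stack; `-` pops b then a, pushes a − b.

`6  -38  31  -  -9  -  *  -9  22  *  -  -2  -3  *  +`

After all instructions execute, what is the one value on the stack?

6   → [6]
-38 → [6, -38]
31  → [6, -38, 31]
-   → [6, -69]
-9  → [6, -69, -9]
-   → [6, -60]
*   → [-360]
-9  → [-360, -9]
22  → [-360, -9, 22]
*   → [-360, -198]
-   → [-162]
-2  → [-162, -2]
-3  → [-162, -2, -3]
*   → [-162, 6]
+   → [-156]

-156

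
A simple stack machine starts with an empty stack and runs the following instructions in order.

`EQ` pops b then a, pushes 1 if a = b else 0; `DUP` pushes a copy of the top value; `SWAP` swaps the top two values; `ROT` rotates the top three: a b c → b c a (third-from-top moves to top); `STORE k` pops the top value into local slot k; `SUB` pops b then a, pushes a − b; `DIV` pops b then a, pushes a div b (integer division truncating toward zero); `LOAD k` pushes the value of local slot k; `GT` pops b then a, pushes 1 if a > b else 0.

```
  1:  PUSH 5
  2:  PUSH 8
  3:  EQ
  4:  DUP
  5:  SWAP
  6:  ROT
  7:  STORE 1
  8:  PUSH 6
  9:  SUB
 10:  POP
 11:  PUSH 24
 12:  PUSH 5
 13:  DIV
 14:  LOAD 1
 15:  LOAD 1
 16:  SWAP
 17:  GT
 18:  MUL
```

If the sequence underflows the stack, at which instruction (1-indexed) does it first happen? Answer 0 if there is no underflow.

6

PUSH 5 -> 5
PUSH 8 -> 5 8
EQ     -> 0
DUP    -> 0 0
SWAP   -> 0 0
ROT  — needs 3 operands, stack has 2 → underflow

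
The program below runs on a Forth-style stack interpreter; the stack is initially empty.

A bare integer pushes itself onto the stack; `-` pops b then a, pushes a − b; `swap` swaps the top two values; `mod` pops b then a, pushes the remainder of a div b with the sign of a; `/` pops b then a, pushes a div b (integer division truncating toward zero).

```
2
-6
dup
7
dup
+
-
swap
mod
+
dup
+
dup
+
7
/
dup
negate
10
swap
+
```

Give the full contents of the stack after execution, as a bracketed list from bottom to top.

[0, 10]

2       [2]
-6      [2, -6]
dup     [2, -6, -6]
7       [2, -6, -6, 7]
dup     [2, -6, -6, 7, 7]
+       [2, -6, -6, 14]
-       [2, -6, -20]
swap    [2, -20, -6]
mod     [2, -2]
+       [0]
dup     [0, 0]
+       [0]
dup     [0, 0]
+       [0]
7       [0, 7]
/       [0]
dup     [0, 0]
negate  [0, 0]
10      [0, 0, 10]
swap    [0, 10, 0]
+       [0, 10]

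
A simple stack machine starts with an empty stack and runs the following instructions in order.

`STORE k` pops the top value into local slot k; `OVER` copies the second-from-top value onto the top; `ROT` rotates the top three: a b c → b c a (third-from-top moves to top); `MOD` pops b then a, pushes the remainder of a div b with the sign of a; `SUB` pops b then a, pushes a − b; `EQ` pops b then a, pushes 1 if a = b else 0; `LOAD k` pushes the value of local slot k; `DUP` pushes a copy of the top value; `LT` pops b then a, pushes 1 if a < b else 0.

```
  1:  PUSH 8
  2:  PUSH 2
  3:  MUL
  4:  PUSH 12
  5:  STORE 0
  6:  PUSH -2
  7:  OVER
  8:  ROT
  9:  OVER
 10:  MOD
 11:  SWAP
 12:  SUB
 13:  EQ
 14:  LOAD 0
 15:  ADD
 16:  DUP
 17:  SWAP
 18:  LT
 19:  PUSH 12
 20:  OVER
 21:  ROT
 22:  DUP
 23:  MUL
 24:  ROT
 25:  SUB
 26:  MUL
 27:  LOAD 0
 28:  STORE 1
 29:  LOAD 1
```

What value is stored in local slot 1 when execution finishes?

PUSH 8  : 8
PUSH 2  : 8 2
MUL     : 16
PUSH 12 : 16 12
STORE 0 : 16
PUSH -2 : 16 -2
OVER    : 16 -2 16
ROT     : -2 16 16
OVER    : -2 16 16 16
MOD     : -2 16 0
SWAP    : -2 0 16
SUB     : -2 -16
EQ      : 0
LOAD 0  : 0 12
ADD     : 12
DUP     : 12 12
SWAP    : 12 12
LT      : 0
PUSH 12 : 0 12
OVER    : 0 12 0
ROT     : 12 0 0
DUP     : 12 0 0 0
MUL     : 12 0 0
ROT     : 0 0 12
SUB     : 0 -12
MUL     : 0
LOAD 0  : 0 12
STORE 1 : 0
LOAD 1  : 0 12

12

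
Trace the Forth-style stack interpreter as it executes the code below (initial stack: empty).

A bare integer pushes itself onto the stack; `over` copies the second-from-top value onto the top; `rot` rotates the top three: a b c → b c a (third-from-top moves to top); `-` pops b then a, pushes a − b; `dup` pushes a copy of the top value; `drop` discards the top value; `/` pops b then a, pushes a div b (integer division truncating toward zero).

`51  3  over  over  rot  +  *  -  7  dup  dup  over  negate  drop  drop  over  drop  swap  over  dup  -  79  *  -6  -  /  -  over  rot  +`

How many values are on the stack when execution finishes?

2

51     : 51
3      : 51 3
over   : 51 3 51
over   : 51 3 51 3
rot    : 51 51 3 3
+      : 51 51 6
*      : 51 306
-      : -255
7      : -255 7
dup    : -255 7 7
dup    : -255 7 7 7
over   : -255 7 7 7 7
negate : -255 7 7 7 -7
drop   : -255 7 7 7
drop   : -255 7 7
over   : -255 7 7 7
drop   : -255 7 7
swap   : -255 7 7
over   : -255 7 7 7
dup    : -255 7 7 7 7
-      : -255 7 7 0
79     : -255 7 7 0 79
*      : -255 7 7 0
-6     : -255 7 7 0 -6
-      : -255 7 7 6
/      : -255 7 1
-      : -255 6
over   : -255 6 -255
rot    : 6 -255 -255
+      : 6 -510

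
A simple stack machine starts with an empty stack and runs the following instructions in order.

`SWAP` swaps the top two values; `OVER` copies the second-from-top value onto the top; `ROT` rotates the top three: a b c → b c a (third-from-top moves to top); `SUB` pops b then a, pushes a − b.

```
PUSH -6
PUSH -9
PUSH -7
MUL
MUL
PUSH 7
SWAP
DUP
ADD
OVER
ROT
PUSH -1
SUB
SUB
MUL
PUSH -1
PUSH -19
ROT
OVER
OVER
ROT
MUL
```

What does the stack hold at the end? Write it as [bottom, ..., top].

[-1, -19, -19, 571536]

PUSH -6   [-6]
PUSH -9   [-6, -9]
PUSH -7   [-6, -9, -7]
MUL       [-6, 63]
MUL       [-378]
PUSH 7    [-378, 7]
SWAP      [7, -378]
DUP       [7, -378, -378]
ADD       [7, -756]
OVER      [7, -756, 7]
ROT       [-756, 7, 7]
PUSH -1   [-756, 7, 7, -1]
SUB       [-756, 7, 8]
SUB       [-756, -1]
MUL       [756]
PUSH -1   [756, -1]
PUSH -19  [756, -1, -19]
ROT       [-1, -19, 756]
OVER      [-1, -19, 756, -19]
OVER      [-1, -19, 756, -19, 756]
ROT       [-1, -19, -19, 756, 756]
MUL       [-1, -19, -19, 571536]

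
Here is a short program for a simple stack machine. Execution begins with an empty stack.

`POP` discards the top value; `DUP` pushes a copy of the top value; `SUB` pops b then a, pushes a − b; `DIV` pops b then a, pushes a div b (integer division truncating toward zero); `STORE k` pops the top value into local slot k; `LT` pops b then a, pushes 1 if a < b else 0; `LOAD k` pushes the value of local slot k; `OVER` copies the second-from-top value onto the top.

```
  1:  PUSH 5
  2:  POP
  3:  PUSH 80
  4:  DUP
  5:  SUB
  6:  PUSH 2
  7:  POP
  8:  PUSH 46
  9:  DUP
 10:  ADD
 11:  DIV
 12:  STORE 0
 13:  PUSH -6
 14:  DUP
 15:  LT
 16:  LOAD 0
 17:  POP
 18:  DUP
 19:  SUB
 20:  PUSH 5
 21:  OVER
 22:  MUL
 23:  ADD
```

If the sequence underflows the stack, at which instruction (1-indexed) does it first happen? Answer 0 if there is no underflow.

PUSH 5  → 5
POP     → (empty)
PUSH 80 → 80
DUP     → 80 80
SUB     → 0
PUSH 2  → 0 2
POP     → 0
PUSH 46 → 0 46
DUP     → 0 46 46
ADD     → 0 92
DIV     → 0
STORE 0 → (empty)
PUSH -6 → -6
DUP     → -6 -6
LT      → 0
LOAD 0  → 0 0
POP     → 0
DUP     → 0 0
SUB     → 0
PUSH 5  → 0 5
OVER    → 0 5 0
MUL     → 0 0
ADD     → 0

0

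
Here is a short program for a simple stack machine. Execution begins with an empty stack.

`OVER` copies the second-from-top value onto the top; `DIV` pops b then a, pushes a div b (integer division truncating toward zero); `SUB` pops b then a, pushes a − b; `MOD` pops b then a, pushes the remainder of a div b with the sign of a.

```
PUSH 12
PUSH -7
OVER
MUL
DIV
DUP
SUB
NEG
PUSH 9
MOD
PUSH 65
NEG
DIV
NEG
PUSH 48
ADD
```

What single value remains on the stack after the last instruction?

PUSH 12  [12]
PUSH -7  [12, -7]
OVER     [12, -7, 12]
MUL      [12, -84]
DIV      [0]
DUP      [0, 0]
SUB      [0]
NEG      [0]
PUSH 9   [0, 9]
MOD      [0]
PUSH 65  [0, 65]
NEG      [0, -65]
DIV      [0]
NEG      [0]
PUSH 48  [0, 48]
ADD      [48]

48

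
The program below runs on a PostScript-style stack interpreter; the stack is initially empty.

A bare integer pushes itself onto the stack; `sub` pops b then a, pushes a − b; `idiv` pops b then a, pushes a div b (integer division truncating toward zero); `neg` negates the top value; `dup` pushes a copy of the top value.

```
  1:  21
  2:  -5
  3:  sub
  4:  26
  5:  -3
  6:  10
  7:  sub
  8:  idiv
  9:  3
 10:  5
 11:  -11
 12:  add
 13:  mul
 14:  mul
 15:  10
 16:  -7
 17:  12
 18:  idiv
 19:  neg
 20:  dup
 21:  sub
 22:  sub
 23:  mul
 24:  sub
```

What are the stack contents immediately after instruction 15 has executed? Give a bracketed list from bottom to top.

[26, 36, 10]

21    21
-5    21 -5
sub   26
26    26 26
-3    26 26 -3
10    26 26 -3 10
sub   26 26 -13
idiv  26 -2
3     26 -2 3
5     26 -2 3 5
-11   26 -2 3 5 -11
add   26 -2 3 -6
mul   26 -2 -18
mul   26 36
10    26 36 10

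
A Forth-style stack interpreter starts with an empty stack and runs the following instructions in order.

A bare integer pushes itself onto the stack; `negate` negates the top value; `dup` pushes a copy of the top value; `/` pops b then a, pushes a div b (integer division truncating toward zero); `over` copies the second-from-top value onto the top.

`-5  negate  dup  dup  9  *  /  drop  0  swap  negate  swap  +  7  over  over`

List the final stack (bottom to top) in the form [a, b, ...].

-5      -5
negate  5
dup     5 5
dup     5 5 5
9       5 5 5 9
*       5 5 45
/       5 0
drop    5
0       5 0
swap    0 5
negate  0 -5
swap    -5 0
+       -5
7       -5 7
over    -5 7 -5
over    -5 7 -5 7

[-5, 7, -5, 7]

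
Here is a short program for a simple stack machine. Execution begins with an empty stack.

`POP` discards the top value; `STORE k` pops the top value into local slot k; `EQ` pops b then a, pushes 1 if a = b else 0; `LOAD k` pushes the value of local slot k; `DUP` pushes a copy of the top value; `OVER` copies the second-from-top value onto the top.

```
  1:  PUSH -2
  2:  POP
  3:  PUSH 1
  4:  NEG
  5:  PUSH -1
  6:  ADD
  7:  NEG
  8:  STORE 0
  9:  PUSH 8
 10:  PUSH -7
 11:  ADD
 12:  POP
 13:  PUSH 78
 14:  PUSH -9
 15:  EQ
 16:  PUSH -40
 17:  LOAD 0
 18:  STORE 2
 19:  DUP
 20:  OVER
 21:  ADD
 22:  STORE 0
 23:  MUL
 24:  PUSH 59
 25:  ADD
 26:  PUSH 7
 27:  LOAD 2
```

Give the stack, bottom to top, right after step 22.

PUSH -2  -> -2
POP      -> (empty)
PUSH 1   -> 1
NEG      -> -1
PUSH -1  -> -1 -1
ADD      -> -2
NEG      -> 2
STORE 0  -> (empty)
PUSH 8   -> 8
PUSH -7  -> 8 -7
ADD      -> 1
POP      -> (empty)
PUSH 78  -> 78
PUSH -9  -> 78 -9
EQ       -> 0
PUSH -40 -> 0 -40
LOAD 0   -> 0 -40 2
STORE 2  -> 0 -40
DUP      -> 0 -40 -40
OVER     -> 0 -40 -40 -40
ADD      -> 0 -40 -80
STORE 0  -> 0 -40

[0, -40]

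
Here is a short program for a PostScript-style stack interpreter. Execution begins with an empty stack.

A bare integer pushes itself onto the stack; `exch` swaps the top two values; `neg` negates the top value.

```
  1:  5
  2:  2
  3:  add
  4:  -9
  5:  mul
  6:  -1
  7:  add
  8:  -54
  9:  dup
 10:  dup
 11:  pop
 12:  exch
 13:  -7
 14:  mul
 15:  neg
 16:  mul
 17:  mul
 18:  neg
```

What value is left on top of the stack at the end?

5    : 5
2    : 5 2
add  : 7
-9   : 7 -9
mul  : -63
-1   : -63 -1
add  : -64
-54  : -64 -54
dup  : -64 -54 -54
dup  : -64 -54 -54 -54
pop  : -64 -54 -54
exch : -64 -54 -54
-7   : -64 -54 -54 -7
mul  : -64 -54 378
neg  : -64 -54 -378
mul  : -64 20412
mul  : -1306368
neg  : 1306368

1306368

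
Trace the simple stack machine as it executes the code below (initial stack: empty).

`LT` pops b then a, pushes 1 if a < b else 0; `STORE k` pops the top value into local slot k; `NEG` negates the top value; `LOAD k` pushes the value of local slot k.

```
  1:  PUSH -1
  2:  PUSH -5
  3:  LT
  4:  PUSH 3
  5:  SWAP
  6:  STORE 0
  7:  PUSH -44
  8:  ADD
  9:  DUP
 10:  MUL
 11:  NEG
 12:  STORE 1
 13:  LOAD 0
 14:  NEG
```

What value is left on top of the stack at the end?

0

PUSH -1  → -1
PUSH -5  → -1 -5
LT       → 0
PUSH 3   → 0 3
SWAP     → 3 0
STORE 0  → 3
PUSH -44 → 3 -44
ADD      → -41
DUP      → -41 -41
MUL      → 1681
NEG      → -1681
STORE 1  → (empty)
LOAD 0   → 0
NEG      → 0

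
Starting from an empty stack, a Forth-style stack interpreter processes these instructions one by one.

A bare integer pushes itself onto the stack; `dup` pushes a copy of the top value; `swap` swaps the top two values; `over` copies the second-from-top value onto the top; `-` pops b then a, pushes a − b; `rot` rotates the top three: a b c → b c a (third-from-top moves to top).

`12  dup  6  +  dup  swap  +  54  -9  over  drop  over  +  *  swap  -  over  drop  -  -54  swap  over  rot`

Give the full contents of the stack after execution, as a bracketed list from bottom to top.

[-2382, -54, -54]

12   : 12
dup  : 12 12
6    : 12 12 6
+    : 12 18
dup  : 12 18 18
swap : 12 18 18
+    : 12 36
54   : 12 36 54
-9   : 12 36 54 -9
over : 12 36 54 -9 54
drop : 12 36 54 -9
over : 12 36 54 -9 54
+    : 12 36 54 45
*    : 12 36 2430
swap : 12 2430 36
-    : 12 2394
over : 12 2394 12
drop : 12 2394
-    : -2382
-54  : -2382 -54
swap : -54 -2382
over : -54 -2382 -54
rot  : -2382 -54 -54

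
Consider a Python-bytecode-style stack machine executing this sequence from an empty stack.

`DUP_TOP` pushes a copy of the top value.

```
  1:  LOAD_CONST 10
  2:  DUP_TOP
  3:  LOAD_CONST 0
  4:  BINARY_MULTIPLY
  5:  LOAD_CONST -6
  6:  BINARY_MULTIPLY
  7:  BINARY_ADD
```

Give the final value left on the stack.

LOAD_CONST 10   -> 10
DUP_TOP         -> 10 10
LOAD_CONST 0    -> 10 10 0
BINARY_MULTIPLY -> 10 0
LOAD_CONST -6   -> 10 0 -6
BINARY_MULTIPLY -> 10 0
BINARY_ADD      -> 10

10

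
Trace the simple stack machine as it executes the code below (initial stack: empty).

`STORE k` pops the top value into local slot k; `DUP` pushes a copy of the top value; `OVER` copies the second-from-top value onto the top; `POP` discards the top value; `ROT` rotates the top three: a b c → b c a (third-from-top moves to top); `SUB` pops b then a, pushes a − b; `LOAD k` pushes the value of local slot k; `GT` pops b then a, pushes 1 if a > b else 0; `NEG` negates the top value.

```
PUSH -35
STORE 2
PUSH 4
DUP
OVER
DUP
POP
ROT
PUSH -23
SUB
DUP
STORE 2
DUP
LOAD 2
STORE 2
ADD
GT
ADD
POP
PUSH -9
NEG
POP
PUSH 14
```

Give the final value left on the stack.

PUSH -35 → -35
STORE 2  → (empty)
PUSH 4   → 4
DUP      → 4 4
OVER     → 4 4 4
DUP      → 4 4 4 4
POP      → 4 4 4
ROT      → 4 4 4
PUSH -23 → 4 4 4 -23
SUB      → 4 4 27
DUP      → 4 4 27 27
STORE 2  → 4 4 27
DUP      → 4 4 27 27
LOAD 2   → 4 4 27 27 27
STORE 2  → 4 4 27 27
ADD      → 4 4 54
GT       → 4 0
ADD      → 4
POP      → (empty)
PUSH -9  → -9
NEG      → 9
POP      → (empty)
PUSH 14  → 14

14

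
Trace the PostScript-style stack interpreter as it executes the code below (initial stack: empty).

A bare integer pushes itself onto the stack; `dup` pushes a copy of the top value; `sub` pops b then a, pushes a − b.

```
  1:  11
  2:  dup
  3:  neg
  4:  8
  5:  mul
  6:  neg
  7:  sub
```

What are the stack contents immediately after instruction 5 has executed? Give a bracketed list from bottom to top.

11  → 11
dup → 11 11
neg → 11 -11
8   → 11 -11 8
mul → 11 -88

[11, -88]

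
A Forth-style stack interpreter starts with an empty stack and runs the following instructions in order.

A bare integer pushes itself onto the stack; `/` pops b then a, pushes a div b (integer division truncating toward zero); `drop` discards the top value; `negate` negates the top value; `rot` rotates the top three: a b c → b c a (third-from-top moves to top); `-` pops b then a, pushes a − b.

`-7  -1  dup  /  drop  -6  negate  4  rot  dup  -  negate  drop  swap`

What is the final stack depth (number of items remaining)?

-7     : -7
-1     : -7 -1
dup    : -7 -1 -1
/      : -7 1
drop   : -7
-6     : -7 -6
negate : -7 6
4      : -7 6 4
rot    : 6 4 -7
dup    : 6 4 -7 -7
-      : 6 4 0
negate : 6 4 0
drop   : 6 4
swap   : 4 6

2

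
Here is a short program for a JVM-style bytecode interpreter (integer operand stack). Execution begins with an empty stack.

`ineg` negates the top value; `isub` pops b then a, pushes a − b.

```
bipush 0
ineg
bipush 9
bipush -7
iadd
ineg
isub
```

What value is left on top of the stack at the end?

bipush 0  : [0]
ineg      : [0]
bipush 9  : [0, 9]
bipush -7 : [0, 9, -7]
iadd      : [0, 2]
ineg      : [0, -2]
isub      : [2]

2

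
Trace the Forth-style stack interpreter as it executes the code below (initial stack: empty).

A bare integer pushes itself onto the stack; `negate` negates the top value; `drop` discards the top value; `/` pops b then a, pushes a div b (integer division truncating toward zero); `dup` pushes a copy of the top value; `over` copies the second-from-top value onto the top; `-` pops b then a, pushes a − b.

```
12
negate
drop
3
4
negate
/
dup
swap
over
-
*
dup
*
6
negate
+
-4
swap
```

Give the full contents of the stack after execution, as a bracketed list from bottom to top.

[-4, -6]

12     -> [12]
negate -> [-12]
drop   -> []
3      -> [3]
4      -> [3, 4]
negate -> [3, -4]
/      -> [0]
dup    -> [0, 0]
swap   -> [0, 0]
over   -> [0, 0, 0]
-      -> [0, 0]
*      -> [0]
dup    -> [0, 0]
*      -> [0]
6      -> [0, 6]
negate -> [0, -6]
+      -> [-6]
-4     -> [-6, -4]
swap   -> [-4, -6]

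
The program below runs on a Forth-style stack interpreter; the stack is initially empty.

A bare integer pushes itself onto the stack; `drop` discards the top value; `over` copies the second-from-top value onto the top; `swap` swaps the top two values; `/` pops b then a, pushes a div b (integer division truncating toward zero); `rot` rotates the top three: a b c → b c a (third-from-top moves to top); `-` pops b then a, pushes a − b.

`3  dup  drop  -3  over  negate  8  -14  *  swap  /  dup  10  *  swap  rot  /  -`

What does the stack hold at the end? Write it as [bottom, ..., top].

[3, 382]

3      → [3]
dup    → [3, 3]
drop   → [3]
-3     → [3, -3]
over   → [3, -3, 3]
negate → [3, -3, -3]
8      → [3, -3, -3, 8]
-14    → [3, -3, -3, 8, -14]
*      → [3, -3, -3, -112]
swap   → [3, -3, -112, -3]
/      → [3, -3, 37]
dup    → [3, -3, 37, 37]
10     → [3, -3, 37, 37, 10]
*      → [3, -3, 37, 370]
swap   → [3, -3, 370, 37]
rot    → [3, 370, 37, -3]
/      → [3, 370, -12]
-      → [3, 382]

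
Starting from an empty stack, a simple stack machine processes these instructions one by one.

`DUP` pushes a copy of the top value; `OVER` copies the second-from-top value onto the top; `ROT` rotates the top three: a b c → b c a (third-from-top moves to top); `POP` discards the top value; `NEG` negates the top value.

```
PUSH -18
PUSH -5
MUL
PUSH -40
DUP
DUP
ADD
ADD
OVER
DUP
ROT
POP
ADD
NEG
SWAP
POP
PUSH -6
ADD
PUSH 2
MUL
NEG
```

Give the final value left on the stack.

PUSH -18 : [-18]
PUSH -5  : [-18, -5]
MUL      : [90]
PUSH -40 : [90, -40]
DUP      : [90, -40, -40]
DUP      : [90, -40, -40, -40]
ADD      : [90, -40, -80]
ADD      : [90, -120]
OVER     : [90, -120, 90]
DUP      : [90, -120, 90, 90]
ROT      : [90, 90, 90, -120]
POP      : [90, 90, 90]
ADD      : [90, 180]
NEG      : [90, -180]
SWAP     : [-180, 90]
POP      : [-180]
PUSH -6  : [-180, -6]
ADD      : [-186]
PUSH 2   : [-186, 2]
MUL      : [-372]
NEG      : [372]

372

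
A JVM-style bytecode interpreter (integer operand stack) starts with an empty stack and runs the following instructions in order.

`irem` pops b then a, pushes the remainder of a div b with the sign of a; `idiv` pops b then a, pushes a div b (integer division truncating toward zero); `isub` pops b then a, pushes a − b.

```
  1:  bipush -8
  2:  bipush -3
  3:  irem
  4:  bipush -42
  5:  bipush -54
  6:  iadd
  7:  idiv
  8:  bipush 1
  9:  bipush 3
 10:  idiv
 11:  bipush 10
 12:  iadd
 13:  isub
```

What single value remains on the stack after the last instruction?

-10

bipush -8   -8
bipush -3   -8 -3
irem        -2
bipush -42  -2 -42
bipush -54  -2 -42 -54
iadd        -2 -96
idiv        0
bipush 1    0 1
bipush 3    0 1 3
idiv        0 0
bipush 10   0 0 10
iadd        0 10
isub        -10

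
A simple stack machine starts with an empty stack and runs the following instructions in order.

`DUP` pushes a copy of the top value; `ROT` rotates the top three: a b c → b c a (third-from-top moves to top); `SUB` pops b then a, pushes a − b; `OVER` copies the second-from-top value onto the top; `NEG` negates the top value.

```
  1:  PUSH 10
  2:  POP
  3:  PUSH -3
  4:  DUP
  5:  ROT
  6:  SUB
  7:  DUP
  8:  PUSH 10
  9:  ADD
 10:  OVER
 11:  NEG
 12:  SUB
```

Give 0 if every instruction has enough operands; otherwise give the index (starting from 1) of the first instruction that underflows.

PUSH 10 → [10]
POP     → []
PUSH -3 → [-3]
DUP     → [-3, -3]
ROT  — needs 3 operands, stack has 2 → underflow

5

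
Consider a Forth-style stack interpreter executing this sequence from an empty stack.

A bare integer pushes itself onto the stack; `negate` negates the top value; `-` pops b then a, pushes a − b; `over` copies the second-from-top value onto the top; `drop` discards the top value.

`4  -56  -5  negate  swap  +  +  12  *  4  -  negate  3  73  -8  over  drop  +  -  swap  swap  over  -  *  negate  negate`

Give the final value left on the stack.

-357840

4      : [4]
-56    : [4, -56]
-5     : [4, -56, -5]
negate : [4, -56, 5]
swap   : [4, 5, -56]
+      : [4, -51]
+      : [-47]
12     : [-47, 12]
*      : [-564]
4      : [-564, 4]
-      : [-568]
negate : [568]
3      : [568, 3]
73     : [568, 3, 73]
-8     : [568, 3, 73, -8]
over   : [568, 3, 73, -8, 73]
drop   : [568, 3, 73, -8]
+      : [568, 3, 65]
-      : [568, -62]
swap   : [-62, 568]
swap   : [568, -62]
over   : [568, -62, 568]
-      : [568, -630]
*      : [-357840]
negate : [357840]
negate : [-357840]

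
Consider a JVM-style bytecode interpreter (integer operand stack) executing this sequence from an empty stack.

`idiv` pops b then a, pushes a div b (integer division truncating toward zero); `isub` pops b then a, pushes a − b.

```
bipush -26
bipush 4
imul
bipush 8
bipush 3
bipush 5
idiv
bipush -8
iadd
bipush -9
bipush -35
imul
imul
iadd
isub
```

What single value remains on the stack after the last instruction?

bipush -26 -> [-26]
bipush 4   -> [-26, 4]
imul       -> [-104]
bipush 8   -> [-104, 8]
bipush 3   -> [-104, 8, 3]
bipush 5   -> [-104, 8, 3, 5]
idiv       -> [-104, 8, 0]
bipush -8  -> [-104, 8, 0, -8]
iadd       -> [-104, 8, -8]
bipush -9  -> [-104, 8, -8, -9]
bipush -35 -> [-104, 8, -8, -9, -35]
imul       -> [-104, 8, -8, 315]
imul       -> [-104, 8, -2520]
iadd       -> [-104, -2512]
isub       -> [2408]

2408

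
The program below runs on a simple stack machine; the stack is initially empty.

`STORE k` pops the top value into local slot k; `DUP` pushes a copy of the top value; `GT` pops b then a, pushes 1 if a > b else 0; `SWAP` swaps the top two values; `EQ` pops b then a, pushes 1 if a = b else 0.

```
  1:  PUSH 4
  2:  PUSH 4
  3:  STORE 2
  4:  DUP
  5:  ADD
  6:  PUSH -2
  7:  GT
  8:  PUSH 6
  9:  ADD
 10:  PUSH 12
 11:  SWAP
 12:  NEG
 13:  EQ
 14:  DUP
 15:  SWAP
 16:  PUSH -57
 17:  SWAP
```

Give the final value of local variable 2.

PUSH 4   : 4
PUSH 4   : 4 4
STORE 2  : 4
DUP      : 4 4
ADD      : 8
PUSH -2  : 8 -2
GT       : 1
PUSH 6   : 1 6
ADD      : 7
PUSH 12  : 7 12
SWAP     : 12 7
NEG      : 12 -7
EQ       : 0
DUP      : 0 0
SWAP     : 0 0
PUSH -57 : 0 0 -57
SWAP     : 0 -57 0

4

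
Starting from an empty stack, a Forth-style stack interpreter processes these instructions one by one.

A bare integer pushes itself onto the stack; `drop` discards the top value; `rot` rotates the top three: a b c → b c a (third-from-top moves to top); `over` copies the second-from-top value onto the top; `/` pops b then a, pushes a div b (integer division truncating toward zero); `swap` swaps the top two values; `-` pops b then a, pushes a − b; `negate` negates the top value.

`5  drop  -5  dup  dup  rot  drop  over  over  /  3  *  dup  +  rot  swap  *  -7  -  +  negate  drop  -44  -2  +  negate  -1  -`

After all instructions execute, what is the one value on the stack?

47

5      → [5]
drop   → []
-5     → [-5]
dup    → [-5, -5]
dup    → [-5, -5, -5]
rot    → [-5, -5, -5]
drop   → [-5, -5]
over   → [-5, -5, -5]
over   → [-5, -5, -5, -5]
/      → [-5, -5, 1]
3      → [-5, -5, 1, 3]
*      → [-5, -5, 3]
dup    → [-5, -5, 3, 3]
+      → [-5, -5, 6]
rot    → [-5, 6, -5]
swap   → [-5, -5, 6]
*      → [-5, -30]
-7     → [-5, -30, -7]
-      → [-5, -23]
+      → [-28]
negate → [28]
drop   → []
-44    → [-44]
-2     → [-44, -2]
+      → [-46]
negate → [46]
-1     → [46, -1]
-      → [47]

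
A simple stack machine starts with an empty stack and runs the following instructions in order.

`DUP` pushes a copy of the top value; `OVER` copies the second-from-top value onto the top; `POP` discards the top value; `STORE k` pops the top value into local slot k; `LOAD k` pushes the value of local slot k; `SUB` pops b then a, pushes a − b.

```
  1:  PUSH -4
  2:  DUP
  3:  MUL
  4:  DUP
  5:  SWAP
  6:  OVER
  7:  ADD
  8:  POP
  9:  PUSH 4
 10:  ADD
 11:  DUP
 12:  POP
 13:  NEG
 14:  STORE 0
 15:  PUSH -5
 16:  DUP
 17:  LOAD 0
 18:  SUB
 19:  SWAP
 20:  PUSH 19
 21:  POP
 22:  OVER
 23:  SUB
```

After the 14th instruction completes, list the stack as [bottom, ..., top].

[]

PUSH -4  -4
DUP      -4 -4
MUL      16
DUP      16 16
SWAP     16 16
OVER     16 16 16
ADD      16 32
POP      16
PUSH 4   16 4
ADD      20
DUP      20 20
POP      20
NEG      -20
STORE 0  (empty)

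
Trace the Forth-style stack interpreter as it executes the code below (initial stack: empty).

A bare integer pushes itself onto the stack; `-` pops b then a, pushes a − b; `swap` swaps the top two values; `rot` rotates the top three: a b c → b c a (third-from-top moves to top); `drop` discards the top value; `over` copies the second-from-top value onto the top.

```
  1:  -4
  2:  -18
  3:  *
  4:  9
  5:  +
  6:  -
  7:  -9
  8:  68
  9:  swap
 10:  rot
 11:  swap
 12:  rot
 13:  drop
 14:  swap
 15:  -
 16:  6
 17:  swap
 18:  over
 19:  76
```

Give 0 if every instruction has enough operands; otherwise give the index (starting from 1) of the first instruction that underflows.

-4  -> [-4]
-18 -> [-4, -18]
*   -> [72]
9   -> [72, 9]
+   -> [81]
-  — needs 2 operands, stack has 1 → underflow

6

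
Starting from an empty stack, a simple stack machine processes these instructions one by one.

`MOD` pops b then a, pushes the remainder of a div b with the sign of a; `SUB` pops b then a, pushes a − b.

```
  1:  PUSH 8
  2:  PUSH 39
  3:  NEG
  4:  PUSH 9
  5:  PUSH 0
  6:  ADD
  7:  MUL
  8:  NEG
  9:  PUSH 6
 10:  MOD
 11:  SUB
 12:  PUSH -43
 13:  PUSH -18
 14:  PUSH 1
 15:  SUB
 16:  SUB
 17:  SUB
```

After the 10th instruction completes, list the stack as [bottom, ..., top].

[8, 3]

PUSH 8  → [8]
PUSH 39 → [8, 39]
NEG     → [8, -39]
PUSH 9  → [8, -39, 9]
PUSH 0  → [8, -39, 9, 0]
ADD     → [8, -39, 9]
MUL     → [8, -351]
NEG     → [8, 351]
PUSH 6  → [8, 351, 6]
MOD     → [8, 3]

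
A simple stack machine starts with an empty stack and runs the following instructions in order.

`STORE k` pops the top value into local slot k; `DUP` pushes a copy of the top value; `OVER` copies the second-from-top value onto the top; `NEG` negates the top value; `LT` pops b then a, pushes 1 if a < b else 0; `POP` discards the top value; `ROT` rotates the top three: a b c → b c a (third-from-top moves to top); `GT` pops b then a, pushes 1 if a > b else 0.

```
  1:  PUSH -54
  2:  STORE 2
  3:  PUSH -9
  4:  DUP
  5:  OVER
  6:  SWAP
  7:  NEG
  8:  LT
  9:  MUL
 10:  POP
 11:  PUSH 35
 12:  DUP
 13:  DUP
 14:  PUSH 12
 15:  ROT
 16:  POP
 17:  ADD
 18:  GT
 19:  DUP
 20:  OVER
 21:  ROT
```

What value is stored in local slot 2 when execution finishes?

PUSH -54  [-54]
STORE 2   []
PUSH -9   [-9]
DUP       [-9, -9]
OVER      [-9, -9, -9]
SWAP      [-9, -9, -9]
NEG       [-9, -9, 9]
LT        [-9, 1]
MUL       [-9]
POP       []
PUSH 35   [35]
DUP       [35, 35]
DUP       [35, 35, 35]
PUSH 12   [35, 35, 35, 12]
ROT       [35, 35, 12, 35]
POP       [35, 35, 12]
ADD       [35, 47]
GT        [0]
DUP       [0, 0]
OVER      [0, 0, 0]
ROT       [0, 0, 0]

-54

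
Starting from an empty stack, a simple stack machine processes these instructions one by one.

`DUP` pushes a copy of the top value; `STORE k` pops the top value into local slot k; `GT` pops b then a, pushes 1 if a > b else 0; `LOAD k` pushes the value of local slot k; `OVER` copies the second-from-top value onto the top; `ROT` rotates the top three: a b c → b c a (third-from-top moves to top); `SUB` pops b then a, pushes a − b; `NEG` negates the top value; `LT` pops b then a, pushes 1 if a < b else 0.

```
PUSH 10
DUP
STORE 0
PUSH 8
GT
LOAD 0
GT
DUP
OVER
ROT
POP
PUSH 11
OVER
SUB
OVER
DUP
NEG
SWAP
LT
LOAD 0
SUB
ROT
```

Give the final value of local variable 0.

10

PUSH 10 : [10]
DUP     : [10, 10]
STORE 0 : [10]
PUSH 8  : [10, 8]
GT      : [1]
LOAD 0  : [1, 10]
GT      : [0]
DUP     : [0, 0]
OVER    : [0, 0, 0]
ROT     : [0, 0, 0]
POP     : [0, 0]
PUSH 11 : [0, 0, 11]
OVER    : [0, 0, 11, 0]
SUB     : [0, 0, 11]
OVER    : [0, 0, 11, 0]
DUP     : [0, 0, 11, 0, 0]
NEG     : [0, 0, 11, 0, 0]
SWAP    : [0, 0, 11, 0, 0]
LT      : [0, 0, 11, 0]
LOAD 0  : [0, 0, 11, 0, 10]
SUB     : [0, 0, 11, -10]
ROT     : [0, 11, -10, 0]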